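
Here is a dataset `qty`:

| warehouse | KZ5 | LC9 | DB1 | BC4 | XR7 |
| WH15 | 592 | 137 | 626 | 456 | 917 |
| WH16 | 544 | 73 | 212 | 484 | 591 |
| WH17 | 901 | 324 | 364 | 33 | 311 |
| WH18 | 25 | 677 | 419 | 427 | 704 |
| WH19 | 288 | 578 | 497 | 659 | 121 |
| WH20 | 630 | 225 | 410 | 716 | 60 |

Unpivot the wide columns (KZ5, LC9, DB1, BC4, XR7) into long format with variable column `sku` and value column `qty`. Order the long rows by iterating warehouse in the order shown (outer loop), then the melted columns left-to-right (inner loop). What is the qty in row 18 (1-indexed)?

30 rows total (6 × 5). Row 18: index ⌊(18-1)/5⌋ = 3 into warehouse → WH18; (18-1) mod 5 = 2 into the melted columns → DB1.
So row 18 is (WH18, DB1, 419); qty = 419.

419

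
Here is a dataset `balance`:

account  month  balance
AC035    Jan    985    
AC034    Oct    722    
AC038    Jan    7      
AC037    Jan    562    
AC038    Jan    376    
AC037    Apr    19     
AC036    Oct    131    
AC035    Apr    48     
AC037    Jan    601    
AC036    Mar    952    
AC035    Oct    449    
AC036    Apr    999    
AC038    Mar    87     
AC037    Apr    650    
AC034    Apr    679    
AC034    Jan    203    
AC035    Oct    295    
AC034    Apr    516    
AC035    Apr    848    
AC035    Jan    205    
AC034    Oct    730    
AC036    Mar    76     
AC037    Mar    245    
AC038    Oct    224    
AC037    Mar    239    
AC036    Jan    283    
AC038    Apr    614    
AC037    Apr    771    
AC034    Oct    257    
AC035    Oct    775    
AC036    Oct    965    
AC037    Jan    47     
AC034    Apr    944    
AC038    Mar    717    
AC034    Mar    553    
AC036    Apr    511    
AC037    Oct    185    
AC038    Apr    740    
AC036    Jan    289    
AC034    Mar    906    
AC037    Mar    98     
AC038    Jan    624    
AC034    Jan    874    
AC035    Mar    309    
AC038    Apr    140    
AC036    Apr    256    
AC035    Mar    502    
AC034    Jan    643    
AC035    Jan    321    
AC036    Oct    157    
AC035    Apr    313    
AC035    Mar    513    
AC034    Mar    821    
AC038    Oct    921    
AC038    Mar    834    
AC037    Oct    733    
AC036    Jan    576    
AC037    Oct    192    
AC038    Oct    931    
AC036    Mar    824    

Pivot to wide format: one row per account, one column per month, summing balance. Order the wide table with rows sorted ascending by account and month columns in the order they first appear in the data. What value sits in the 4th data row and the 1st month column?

With rows sorted ascending by account, row 4 is account=AC037. month columns in first-appearance order: Jan, Oct, Apr, Mar; column 1 is Jan.
Long rows with account=AC037, month=Jan: 562 + 601 + 47 = 1210.

1210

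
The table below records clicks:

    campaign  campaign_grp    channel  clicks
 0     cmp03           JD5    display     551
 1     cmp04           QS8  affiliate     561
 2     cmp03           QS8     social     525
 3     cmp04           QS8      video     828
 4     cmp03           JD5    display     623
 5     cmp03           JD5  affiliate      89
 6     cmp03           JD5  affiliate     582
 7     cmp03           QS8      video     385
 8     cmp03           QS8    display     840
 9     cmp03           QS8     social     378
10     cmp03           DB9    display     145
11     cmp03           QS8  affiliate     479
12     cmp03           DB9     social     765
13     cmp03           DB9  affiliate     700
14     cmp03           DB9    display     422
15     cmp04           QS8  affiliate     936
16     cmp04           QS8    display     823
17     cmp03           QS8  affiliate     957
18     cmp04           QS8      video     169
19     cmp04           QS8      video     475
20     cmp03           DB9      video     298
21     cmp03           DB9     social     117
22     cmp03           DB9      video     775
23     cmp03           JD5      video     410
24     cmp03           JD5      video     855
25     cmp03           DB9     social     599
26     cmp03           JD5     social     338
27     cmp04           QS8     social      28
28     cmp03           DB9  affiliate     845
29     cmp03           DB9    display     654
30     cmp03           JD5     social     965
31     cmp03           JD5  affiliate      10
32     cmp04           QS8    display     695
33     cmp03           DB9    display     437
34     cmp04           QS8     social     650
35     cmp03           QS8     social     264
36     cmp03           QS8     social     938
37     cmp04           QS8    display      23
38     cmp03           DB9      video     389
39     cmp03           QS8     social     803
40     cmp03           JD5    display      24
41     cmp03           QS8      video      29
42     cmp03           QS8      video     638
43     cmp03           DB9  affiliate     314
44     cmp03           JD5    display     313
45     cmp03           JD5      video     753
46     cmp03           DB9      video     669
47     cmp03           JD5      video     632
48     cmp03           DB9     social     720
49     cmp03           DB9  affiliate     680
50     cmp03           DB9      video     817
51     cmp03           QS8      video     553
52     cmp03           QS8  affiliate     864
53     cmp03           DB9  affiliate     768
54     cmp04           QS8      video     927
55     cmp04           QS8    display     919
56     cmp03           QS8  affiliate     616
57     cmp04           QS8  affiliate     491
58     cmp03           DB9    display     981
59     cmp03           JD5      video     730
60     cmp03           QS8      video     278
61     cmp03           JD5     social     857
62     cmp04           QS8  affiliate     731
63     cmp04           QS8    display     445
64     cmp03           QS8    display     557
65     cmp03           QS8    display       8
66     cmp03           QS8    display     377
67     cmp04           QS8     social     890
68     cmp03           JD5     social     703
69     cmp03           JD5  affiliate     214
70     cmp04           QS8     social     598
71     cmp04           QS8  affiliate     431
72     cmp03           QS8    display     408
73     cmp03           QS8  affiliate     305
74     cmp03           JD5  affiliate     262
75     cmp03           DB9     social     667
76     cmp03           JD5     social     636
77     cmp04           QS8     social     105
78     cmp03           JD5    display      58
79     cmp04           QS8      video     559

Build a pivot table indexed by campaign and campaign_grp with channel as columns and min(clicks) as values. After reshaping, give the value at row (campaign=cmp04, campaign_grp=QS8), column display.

Rows with campaign=cmp04, campaign_grp=QS8 and channel=display: clicks values are 823, 695, 23, 919, 445.
min(823, 695, 23, 919, 445) = 23.

23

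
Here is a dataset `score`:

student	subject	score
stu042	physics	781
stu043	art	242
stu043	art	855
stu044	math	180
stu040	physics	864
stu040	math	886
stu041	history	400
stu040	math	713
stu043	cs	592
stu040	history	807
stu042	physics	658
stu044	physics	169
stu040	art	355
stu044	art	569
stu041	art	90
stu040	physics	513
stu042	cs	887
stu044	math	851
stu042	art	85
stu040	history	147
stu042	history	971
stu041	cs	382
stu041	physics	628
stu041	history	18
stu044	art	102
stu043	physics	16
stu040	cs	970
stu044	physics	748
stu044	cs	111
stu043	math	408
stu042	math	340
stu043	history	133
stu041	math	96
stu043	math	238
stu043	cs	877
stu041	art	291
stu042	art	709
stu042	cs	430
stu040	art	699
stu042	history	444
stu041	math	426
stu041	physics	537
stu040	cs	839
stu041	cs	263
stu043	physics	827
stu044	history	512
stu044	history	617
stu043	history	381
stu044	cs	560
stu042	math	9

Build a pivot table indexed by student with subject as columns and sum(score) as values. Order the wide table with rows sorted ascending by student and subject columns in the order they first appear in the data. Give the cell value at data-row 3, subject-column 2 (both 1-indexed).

794

With rows sorted ascending by student, row 3 is student=stu042. subject columns in first-appearance order: physics, art, math, history, cs; column 2 is art.
Long rows with student=stu042, subject=art: 85 + 709 = 794.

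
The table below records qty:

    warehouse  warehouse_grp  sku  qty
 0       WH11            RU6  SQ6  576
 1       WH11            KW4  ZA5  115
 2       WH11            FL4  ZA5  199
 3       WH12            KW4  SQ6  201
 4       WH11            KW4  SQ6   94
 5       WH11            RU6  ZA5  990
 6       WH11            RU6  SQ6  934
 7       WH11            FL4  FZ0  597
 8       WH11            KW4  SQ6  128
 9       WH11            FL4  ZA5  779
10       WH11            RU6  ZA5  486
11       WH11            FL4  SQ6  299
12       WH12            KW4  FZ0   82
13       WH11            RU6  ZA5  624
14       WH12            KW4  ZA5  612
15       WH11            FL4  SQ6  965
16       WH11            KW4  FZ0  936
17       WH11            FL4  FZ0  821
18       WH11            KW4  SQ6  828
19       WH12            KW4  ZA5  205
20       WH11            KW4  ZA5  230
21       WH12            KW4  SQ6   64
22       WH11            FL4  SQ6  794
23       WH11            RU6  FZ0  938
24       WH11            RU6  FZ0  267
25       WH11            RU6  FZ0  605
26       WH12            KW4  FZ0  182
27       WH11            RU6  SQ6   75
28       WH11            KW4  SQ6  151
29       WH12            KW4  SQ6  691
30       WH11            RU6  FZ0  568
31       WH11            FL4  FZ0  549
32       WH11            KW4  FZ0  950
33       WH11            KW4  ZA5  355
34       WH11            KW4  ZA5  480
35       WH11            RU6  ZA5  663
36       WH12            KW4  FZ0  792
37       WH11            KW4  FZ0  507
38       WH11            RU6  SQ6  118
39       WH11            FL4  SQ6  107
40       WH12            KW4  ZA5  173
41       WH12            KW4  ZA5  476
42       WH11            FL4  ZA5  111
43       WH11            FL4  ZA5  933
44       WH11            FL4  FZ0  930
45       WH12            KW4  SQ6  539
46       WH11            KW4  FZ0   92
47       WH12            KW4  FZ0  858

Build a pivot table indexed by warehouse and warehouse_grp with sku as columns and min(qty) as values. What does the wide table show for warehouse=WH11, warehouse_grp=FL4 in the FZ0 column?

Rows with warehouse=WH11, warehouse_grp=FL4 and sku=FZ0: qty values are 597, 821, 549, 930.
min(597, 821, 549, 930) = 549.

549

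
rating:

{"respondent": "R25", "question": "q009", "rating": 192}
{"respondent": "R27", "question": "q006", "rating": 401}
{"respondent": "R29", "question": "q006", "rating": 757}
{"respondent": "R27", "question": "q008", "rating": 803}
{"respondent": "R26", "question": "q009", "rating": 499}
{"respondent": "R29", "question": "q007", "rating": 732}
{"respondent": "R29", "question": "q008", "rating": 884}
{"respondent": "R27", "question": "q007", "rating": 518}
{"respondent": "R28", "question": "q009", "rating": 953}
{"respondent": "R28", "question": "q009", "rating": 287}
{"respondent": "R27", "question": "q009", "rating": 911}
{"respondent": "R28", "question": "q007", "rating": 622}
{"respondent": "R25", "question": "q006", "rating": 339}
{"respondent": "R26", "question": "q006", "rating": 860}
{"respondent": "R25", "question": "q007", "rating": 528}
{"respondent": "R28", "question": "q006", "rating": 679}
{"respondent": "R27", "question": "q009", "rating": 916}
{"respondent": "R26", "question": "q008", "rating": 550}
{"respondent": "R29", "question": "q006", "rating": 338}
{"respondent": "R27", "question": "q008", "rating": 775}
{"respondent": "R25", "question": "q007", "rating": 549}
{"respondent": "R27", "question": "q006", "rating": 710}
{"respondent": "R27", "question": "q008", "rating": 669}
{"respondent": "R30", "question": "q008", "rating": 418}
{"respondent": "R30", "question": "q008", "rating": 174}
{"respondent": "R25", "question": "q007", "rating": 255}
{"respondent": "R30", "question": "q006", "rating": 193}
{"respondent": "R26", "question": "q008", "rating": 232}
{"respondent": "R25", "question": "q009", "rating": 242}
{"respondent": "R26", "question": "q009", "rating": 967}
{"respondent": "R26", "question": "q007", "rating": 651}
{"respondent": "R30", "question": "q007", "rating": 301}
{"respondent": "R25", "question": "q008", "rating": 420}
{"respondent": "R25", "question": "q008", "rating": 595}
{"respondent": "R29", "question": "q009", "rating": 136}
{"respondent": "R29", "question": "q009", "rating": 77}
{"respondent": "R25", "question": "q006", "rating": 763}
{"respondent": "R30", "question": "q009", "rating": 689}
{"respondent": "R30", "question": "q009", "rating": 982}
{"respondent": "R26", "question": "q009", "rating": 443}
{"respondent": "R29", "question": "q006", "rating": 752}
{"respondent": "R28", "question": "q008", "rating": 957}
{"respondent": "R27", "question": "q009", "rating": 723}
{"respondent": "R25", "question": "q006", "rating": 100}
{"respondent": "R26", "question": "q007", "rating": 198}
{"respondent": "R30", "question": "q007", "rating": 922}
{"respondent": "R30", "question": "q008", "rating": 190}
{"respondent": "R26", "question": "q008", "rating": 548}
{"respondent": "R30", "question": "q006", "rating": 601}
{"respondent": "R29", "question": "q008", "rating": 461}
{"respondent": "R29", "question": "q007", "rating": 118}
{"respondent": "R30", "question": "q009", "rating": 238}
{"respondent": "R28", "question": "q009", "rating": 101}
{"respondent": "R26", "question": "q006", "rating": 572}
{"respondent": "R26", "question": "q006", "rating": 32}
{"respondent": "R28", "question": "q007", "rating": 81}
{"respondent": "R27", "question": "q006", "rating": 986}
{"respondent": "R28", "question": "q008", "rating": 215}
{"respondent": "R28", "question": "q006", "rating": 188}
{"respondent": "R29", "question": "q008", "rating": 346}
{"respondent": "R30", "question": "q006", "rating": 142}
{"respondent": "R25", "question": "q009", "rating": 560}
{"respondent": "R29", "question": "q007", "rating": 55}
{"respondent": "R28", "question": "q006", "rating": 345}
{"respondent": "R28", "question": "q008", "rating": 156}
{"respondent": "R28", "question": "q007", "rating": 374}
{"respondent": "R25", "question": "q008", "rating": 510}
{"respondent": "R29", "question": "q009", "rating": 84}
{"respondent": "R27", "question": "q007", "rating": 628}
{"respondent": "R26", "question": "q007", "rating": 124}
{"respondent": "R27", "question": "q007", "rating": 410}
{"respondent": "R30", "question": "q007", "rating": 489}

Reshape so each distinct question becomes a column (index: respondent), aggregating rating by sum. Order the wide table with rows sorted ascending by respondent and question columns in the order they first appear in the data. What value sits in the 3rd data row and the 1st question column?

With rows sorted ascending by respondent, row 3 is respondent=R27. question columns in first-appearance order: q009, q006, q008, q007; column 1 is q009.
Long rows with respondent=R27, question=q009: 911 + 916 + 723 = 2550.

2550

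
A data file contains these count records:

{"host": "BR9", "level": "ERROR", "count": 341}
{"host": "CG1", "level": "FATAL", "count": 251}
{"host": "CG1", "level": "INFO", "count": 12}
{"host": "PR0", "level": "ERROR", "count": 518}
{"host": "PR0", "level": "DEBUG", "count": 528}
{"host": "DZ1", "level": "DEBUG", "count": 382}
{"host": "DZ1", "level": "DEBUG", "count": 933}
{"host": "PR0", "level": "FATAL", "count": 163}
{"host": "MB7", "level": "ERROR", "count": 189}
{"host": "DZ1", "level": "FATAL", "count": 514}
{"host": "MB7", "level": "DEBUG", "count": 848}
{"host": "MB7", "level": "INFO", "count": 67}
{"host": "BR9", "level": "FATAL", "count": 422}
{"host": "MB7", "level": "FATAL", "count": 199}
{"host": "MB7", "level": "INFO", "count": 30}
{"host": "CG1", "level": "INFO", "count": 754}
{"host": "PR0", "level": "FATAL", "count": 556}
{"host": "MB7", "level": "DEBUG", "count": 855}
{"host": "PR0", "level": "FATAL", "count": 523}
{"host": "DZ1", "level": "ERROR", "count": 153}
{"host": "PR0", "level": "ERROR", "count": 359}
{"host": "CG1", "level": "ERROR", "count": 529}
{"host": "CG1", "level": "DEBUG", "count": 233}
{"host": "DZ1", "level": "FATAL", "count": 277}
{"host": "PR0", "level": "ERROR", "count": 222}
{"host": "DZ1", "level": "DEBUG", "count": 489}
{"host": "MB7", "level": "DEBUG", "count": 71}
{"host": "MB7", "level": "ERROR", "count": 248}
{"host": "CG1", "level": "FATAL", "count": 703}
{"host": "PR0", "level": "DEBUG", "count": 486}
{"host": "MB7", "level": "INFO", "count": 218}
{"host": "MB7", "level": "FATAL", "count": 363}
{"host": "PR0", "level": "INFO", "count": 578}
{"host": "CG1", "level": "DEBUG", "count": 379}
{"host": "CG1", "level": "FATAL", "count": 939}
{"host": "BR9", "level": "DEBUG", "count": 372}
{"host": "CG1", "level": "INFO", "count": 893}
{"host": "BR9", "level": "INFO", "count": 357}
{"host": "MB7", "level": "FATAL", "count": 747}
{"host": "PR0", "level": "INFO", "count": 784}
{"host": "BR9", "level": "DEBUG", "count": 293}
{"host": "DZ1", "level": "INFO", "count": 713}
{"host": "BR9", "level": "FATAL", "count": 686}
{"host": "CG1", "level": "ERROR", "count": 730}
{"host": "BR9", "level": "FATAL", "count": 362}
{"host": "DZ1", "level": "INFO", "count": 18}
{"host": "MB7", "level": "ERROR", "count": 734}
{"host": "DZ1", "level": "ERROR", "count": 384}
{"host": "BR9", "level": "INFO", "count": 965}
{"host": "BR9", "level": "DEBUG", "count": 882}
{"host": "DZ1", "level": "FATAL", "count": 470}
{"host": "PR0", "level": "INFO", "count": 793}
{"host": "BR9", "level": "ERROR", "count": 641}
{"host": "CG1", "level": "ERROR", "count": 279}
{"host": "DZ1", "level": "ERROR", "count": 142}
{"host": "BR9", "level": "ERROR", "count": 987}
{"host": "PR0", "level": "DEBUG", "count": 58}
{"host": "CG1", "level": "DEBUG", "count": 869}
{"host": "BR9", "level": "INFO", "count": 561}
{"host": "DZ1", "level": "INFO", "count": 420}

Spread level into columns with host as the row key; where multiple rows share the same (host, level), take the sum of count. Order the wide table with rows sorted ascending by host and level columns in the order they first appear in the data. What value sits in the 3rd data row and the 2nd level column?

1261

With rows sorted ascending by host, row 3 is host=DZ1. level columns in first-appearance order: ERROR, FATAL, INFO, DEBUG; column 2 is FATAL.
Long rows with host=DZ1, level=FATAL: 514 + 277 + 470 = 1261.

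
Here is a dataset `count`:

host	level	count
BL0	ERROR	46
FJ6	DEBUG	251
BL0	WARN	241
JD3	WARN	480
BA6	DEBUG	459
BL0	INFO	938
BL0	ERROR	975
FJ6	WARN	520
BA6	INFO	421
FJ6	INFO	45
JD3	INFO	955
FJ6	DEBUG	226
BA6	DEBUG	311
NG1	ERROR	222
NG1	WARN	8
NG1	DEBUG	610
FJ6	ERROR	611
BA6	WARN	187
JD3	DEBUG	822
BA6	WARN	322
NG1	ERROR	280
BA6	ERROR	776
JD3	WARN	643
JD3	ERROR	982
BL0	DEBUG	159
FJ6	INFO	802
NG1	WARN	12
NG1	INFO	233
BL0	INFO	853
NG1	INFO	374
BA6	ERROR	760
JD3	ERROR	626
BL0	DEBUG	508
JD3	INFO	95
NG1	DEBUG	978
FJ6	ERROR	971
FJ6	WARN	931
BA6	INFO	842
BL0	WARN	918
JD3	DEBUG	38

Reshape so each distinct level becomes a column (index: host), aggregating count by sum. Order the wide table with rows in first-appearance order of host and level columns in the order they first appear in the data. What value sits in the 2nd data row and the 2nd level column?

477

With rows in first-appearance order of host, row 2 is host=FJ6. level columns in first-appearance order: ERROR, DEBUG, WARN, INFO; column 2 is DEBUG.
Long rows with host=FJ6, level=DEBUG: 251 + 226 = 477.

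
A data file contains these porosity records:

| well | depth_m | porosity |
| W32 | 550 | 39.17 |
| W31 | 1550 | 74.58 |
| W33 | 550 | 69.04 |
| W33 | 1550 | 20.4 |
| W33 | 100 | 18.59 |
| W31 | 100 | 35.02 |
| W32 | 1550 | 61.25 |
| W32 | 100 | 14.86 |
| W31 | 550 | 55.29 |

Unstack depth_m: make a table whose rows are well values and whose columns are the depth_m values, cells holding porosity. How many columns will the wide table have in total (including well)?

1 column for well plus 3 distinct depth_m values → 4 columns.

4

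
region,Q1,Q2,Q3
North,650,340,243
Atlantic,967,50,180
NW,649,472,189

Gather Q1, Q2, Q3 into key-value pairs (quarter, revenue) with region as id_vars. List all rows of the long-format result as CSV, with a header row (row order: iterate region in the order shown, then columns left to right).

region,quarter,revenue
North,Q1,650
North,Q2,340
North,Q3,243
Atlantic,Q1,967
Atlantic,Q2,50
Atlantic,Q3,180
NW,Q1,649
NW,Q2,472
NW,Q3,189

Each (region, column) pair becomes one row: 3 × 3 = 9 rows.
For example, (North, Q1) → revenue=650.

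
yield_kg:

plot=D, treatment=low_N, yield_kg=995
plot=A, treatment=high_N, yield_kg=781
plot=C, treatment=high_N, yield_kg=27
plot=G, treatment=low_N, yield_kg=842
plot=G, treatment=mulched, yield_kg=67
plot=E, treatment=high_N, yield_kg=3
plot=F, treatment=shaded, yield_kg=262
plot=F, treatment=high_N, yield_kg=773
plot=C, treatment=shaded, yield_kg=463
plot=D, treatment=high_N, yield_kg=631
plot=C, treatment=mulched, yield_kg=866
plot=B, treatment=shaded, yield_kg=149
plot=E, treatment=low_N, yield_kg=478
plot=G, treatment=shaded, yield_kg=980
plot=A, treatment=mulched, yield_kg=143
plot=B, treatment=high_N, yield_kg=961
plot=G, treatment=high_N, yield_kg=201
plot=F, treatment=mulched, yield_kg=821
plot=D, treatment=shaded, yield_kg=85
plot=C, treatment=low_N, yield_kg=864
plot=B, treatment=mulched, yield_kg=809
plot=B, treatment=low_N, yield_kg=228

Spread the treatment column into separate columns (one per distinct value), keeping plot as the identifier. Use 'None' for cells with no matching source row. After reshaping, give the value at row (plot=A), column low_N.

No long-format row has plot=A and treatment=low_N, so the cell is None.

None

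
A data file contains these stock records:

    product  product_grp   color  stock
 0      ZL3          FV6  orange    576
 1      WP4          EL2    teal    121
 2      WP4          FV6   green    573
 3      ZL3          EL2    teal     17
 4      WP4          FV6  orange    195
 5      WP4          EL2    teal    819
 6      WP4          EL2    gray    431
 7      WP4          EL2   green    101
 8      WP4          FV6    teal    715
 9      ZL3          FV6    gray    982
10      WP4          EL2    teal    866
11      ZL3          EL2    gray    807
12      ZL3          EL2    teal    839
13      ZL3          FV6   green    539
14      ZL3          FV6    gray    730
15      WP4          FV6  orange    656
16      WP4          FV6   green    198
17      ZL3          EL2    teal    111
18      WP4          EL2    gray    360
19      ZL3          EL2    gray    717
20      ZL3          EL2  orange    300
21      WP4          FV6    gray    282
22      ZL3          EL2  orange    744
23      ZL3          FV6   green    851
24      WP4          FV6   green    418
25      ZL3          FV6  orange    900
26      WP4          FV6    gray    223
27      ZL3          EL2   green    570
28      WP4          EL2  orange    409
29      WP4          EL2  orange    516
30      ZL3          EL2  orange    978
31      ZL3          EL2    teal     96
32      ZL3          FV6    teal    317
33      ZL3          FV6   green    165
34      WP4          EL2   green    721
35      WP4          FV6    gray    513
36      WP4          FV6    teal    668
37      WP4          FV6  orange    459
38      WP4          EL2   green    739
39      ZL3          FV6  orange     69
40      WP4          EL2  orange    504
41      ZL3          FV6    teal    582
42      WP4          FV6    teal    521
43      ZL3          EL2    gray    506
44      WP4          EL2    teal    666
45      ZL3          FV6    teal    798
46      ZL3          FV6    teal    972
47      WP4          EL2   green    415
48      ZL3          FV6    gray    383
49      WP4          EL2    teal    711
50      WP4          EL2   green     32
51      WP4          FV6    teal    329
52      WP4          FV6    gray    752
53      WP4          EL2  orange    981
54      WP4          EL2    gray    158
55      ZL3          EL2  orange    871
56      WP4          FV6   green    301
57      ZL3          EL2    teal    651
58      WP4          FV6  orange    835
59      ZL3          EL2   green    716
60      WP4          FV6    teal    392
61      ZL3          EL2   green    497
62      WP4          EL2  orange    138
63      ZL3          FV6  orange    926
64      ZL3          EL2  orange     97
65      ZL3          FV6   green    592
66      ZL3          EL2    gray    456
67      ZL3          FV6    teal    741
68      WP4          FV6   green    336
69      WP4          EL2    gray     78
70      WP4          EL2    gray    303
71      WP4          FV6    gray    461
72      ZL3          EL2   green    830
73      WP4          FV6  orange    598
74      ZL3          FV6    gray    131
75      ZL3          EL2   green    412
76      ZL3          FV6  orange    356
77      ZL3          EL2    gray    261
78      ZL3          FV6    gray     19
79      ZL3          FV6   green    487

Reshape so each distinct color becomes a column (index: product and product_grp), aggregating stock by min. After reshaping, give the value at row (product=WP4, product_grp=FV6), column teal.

Rows with product=WP4, product_grp=FV6 and color=teal: stock values are 715, 668, 521, 329, 392.
min(715, 668, 521, 329, 392) = 329.

329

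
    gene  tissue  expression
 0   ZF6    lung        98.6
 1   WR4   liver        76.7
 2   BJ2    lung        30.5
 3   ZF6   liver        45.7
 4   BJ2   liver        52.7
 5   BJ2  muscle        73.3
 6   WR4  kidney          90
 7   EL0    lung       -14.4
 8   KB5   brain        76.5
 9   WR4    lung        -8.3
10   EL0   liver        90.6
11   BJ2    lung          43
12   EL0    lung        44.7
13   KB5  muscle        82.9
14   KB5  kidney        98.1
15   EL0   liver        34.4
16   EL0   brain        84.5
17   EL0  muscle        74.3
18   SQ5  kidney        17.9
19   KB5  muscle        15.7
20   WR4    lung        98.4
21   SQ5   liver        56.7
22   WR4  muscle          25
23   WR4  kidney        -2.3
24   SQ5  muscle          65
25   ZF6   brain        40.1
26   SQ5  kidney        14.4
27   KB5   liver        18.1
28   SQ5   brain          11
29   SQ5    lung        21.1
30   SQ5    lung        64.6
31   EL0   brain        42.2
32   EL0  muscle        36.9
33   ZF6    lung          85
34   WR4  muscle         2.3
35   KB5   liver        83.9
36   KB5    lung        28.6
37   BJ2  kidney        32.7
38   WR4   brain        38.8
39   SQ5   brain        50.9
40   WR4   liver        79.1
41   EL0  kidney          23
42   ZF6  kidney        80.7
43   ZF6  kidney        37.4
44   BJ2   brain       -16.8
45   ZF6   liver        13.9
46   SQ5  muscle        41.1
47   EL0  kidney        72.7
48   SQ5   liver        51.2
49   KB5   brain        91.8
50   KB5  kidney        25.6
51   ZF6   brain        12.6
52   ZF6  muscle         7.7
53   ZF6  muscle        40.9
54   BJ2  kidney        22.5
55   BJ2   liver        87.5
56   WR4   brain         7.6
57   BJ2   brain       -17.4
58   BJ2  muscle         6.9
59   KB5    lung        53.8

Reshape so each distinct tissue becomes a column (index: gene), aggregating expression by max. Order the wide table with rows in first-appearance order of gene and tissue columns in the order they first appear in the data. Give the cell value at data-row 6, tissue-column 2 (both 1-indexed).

With rows in first-appearance order of gene, row 6 is gene=SQ5. tissue columns in first-appearance order: lung, liver, muscle, kidney, brain; column 2 is liver.
Long rows with gene=SQ5, tissue=liver: max(56.7, 51.2) = 56.7.

56.7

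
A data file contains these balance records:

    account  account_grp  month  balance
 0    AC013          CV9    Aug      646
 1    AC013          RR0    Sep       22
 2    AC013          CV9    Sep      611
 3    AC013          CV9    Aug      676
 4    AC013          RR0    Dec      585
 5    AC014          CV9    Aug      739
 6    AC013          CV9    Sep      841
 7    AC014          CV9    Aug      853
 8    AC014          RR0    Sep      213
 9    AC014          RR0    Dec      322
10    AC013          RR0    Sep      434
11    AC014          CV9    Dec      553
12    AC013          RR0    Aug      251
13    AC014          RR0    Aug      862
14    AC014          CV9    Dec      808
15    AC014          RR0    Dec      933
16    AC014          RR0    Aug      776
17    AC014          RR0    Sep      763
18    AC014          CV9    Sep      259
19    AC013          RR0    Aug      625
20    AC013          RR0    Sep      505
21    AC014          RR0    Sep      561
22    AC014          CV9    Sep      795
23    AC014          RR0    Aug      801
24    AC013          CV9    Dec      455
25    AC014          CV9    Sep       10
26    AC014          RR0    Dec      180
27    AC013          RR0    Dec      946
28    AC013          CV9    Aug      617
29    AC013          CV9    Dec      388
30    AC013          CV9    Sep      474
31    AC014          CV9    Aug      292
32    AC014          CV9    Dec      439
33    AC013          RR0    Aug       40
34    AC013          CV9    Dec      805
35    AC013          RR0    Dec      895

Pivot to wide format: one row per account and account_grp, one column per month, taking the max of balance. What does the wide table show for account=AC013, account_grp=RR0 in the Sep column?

Rows with account=AC013, account_grp=RR0 and month=Sep: balance values are 22, 434, 505.
max(22, 434, 505) = 505.

505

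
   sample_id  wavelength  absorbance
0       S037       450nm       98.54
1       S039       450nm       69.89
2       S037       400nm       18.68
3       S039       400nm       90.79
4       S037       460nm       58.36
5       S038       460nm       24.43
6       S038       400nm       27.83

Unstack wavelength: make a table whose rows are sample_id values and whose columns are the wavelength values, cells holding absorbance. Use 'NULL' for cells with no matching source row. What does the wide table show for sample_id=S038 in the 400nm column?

27.83

The long row with sample_id=S038, wavelength=400nm has absorbance=27.83.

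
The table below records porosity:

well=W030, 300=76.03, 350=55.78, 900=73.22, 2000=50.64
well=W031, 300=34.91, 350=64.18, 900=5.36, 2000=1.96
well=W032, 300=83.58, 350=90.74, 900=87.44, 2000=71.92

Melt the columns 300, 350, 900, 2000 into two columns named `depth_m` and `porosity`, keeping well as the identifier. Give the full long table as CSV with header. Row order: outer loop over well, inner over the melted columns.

Each (well, column) pair becomes one row: 3 × 4 = 12 rows.
For example, (W030, 300) → porosity=76.03.

well,depth_m,porosity
W030,300,76.03
W030,350,55.78
W030,900,73.22
W030,2000,50.64
W031,300,34.91
W031,350,64.18
W031,900,5.36
W031,2000,1.96
W032,300,83.58
W032,350,90.74
W032,900,87.44
W032,2000,71.92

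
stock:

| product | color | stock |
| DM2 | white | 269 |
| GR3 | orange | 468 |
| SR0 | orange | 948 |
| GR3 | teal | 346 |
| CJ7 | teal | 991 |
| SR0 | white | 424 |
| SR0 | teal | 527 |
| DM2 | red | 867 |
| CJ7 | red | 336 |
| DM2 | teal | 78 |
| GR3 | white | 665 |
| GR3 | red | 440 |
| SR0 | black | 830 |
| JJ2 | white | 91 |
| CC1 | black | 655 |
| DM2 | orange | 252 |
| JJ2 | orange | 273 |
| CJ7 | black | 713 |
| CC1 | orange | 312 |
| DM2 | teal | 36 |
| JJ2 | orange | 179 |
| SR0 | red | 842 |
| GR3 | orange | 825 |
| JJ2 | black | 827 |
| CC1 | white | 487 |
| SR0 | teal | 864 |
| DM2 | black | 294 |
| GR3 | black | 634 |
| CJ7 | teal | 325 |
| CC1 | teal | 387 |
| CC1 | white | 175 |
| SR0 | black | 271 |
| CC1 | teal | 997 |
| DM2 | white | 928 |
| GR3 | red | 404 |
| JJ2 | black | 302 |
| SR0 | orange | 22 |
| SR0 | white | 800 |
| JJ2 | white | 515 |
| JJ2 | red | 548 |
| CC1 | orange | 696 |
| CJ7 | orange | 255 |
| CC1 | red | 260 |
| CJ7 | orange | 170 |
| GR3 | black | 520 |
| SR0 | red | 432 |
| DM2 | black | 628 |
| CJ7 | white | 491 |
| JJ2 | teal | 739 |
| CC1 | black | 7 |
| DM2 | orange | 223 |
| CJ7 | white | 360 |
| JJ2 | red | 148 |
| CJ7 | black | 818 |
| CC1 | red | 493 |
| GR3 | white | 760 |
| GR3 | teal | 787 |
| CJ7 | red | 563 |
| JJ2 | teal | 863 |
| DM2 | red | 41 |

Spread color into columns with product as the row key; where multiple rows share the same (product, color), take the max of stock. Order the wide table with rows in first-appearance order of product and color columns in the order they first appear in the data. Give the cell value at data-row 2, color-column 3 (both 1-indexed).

With rows in first-appearance order of product, row 2 is product=GR3. color columns in first-appearance order: white, orange, teal, red, black; column 3 is teal.
Long rows with product=GR3, color=teal: max(346, 787) = 787.

787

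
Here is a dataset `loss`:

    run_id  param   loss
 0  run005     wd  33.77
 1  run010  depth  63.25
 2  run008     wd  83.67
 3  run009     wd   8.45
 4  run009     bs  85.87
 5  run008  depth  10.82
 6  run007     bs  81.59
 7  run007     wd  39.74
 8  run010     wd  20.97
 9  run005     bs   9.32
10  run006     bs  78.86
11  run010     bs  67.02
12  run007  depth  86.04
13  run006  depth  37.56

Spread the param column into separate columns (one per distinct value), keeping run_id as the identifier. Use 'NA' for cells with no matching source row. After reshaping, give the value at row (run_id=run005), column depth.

No long-format row has run_id=run005 and param=depth, so the cell is NA.

NA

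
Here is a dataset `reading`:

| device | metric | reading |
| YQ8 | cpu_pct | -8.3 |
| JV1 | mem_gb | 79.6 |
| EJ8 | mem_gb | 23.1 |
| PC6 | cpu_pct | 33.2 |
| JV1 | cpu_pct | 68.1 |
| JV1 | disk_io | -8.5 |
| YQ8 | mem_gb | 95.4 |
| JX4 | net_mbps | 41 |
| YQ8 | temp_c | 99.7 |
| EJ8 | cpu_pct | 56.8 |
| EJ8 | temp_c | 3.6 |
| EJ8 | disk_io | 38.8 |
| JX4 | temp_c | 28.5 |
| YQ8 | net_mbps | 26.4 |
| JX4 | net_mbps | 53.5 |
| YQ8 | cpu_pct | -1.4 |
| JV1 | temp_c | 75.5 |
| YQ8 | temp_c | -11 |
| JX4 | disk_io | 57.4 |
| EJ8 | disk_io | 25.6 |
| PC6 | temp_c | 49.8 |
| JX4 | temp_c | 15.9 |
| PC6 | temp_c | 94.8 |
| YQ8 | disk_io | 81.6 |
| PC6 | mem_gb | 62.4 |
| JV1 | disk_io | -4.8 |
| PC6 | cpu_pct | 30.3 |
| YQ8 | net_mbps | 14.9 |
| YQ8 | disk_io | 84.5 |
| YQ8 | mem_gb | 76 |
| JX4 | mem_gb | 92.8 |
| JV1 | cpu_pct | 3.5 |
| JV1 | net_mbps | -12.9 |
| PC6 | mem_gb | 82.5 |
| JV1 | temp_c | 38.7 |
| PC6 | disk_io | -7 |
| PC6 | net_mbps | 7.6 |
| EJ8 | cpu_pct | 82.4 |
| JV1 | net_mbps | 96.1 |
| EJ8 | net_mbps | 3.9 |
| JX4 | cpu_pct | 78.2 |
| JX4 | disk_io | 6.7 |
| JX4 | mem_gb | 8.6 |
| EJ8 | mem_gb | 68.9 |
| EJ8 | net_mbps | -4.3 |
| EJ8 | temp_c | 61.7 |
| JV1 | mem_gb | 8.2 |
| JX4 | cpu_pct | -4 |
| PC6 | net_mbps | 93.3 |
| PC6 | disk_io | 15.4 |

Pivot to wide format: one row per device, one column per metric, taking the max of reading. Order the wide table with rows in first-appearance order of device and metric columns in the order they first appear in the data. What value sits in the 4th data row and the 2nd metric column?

With rows in first-appearance order of device, row 4 is device=PC6. metric columns in first-appearance order: cpu_pct, mem_gb, disk_io, net_mbps, temp_c; column 2 is mem_gb.
Long rows with device=PC6, metric=mem_gb: max(62.4, 82.5) = 82.5.

82.5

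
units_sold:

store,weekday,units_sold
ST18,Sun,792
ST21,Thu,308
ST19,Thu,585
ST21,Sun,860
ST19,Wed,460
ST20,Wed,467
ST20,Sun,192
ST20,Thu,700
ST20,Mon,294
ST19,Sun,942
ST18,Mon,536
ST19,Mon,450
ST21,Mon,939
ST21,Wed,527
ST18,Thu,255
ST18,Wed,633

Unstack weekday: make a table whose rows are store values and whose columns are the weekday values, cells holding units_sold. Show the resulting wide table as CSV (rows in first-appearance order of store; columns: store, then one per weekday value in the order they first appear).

store,Sun,Thu,Wed,Mon
ST18,792,255,633,536
ST21,860,308,527,939
ST19,942,585,460,450
ST20,192,700,467,294

Columns: store plus the 4 distinct weekday values (Sun, Thu, Wed, Mon).
For example, row ST18 column Sun takes units_sold=792 from the long row (ST18, Sun).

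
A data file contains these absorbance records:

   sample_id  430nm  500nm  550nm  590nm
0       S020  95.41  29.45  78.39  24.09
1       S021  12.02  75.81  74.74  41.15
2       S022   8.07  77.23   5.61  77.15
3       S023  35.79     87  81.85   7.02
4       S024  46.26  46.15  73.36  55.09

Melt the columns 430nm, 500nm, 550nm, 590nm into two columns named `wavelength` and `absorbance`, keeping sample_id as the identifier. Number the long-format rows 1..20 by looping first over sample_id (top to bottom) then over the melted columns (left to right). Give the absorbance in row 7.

74.74

20 rows total (5 × 4). Row 7: index ⌊(7-1)/4⌋ = 1 into sample_id → S021; (7-1) mod 4 = 2 into the melted columns → 550nm.
So row 7 is (S021, 550nm, 74.74); absorbance = 74.74.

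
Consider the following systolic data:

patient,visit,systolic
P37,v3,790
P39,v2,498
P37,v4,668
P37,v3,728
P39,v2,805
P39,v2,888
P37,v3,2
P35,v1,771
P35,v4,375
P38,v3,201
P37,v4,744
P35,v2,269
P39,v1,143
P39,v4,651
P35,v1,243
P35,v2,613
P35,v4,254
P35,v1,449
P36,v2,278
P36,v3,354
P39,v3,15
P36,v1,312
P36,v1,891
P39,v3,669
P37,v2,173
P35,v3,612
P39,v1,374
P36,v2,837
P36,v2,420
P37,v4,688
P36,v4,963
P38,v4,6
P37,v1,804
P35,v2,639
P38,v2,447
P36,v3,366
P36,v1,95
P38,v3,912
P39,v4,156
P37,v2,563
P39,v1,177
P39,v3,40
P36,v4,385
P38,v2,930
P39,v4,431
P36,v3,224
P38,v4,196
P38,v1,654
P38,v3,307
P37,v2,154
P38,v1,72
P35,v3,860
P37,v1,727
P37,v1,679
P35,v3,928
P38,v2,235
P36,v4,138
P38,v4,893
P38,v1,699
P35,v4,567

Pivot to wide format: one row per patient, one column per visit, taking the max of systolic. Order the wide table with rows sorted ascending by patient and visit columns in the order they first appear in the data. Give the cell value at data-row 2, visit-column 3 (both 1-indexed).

963

With rows sorted ascending by patient, row 2 is patient=P36. visit columns in first-appearance order: v3, v2, v4, v1; column 3 is v4.
Long rows with patient=P36, visit=v4: max(963, 385, 138) = 963.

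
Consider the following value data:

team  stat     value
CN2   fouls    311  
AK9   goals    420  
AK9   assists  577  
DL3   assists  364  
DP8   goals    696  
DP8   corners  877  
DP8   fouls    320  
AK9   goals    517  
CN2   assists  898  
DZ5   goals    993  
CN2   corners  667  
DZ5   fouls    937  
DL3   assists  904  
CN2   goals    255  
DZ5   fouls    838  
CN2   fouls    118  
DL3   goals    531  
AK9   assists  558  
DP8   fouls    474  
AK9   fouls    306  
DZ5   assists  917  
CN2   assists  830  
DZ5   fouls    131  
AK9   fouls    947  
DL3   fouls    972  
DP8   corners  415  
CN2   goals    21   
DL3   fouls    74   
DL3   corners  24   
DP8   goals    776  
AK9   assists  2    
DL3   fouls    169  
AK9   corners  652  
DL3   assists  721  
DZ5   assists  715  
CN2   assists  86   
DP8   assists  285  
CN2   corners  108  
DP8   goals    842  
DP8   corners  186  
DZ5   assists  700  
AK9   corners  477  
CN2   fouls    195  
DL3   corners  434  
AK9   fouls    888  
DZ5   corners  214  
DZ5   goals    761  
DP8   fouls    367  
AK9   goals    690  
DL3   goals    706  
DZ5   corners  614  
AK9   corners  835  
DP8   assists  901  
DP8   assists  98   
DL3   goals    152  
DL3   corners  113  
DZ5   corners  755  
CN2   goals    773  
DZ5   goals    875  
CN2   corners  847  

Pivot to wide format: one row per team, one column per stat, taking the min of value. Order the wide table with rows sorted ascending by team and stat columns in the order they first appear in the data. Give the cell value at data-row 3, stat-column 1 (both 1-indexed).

With rows sorted ascending by team, row 3 is team=DL3. stat columns in first-appearance order: fouls, goals, assists, corners; column 1 is fouls.
Long rows with team=DL3, stat=fouls: min(972, 74, 169) = 74.

74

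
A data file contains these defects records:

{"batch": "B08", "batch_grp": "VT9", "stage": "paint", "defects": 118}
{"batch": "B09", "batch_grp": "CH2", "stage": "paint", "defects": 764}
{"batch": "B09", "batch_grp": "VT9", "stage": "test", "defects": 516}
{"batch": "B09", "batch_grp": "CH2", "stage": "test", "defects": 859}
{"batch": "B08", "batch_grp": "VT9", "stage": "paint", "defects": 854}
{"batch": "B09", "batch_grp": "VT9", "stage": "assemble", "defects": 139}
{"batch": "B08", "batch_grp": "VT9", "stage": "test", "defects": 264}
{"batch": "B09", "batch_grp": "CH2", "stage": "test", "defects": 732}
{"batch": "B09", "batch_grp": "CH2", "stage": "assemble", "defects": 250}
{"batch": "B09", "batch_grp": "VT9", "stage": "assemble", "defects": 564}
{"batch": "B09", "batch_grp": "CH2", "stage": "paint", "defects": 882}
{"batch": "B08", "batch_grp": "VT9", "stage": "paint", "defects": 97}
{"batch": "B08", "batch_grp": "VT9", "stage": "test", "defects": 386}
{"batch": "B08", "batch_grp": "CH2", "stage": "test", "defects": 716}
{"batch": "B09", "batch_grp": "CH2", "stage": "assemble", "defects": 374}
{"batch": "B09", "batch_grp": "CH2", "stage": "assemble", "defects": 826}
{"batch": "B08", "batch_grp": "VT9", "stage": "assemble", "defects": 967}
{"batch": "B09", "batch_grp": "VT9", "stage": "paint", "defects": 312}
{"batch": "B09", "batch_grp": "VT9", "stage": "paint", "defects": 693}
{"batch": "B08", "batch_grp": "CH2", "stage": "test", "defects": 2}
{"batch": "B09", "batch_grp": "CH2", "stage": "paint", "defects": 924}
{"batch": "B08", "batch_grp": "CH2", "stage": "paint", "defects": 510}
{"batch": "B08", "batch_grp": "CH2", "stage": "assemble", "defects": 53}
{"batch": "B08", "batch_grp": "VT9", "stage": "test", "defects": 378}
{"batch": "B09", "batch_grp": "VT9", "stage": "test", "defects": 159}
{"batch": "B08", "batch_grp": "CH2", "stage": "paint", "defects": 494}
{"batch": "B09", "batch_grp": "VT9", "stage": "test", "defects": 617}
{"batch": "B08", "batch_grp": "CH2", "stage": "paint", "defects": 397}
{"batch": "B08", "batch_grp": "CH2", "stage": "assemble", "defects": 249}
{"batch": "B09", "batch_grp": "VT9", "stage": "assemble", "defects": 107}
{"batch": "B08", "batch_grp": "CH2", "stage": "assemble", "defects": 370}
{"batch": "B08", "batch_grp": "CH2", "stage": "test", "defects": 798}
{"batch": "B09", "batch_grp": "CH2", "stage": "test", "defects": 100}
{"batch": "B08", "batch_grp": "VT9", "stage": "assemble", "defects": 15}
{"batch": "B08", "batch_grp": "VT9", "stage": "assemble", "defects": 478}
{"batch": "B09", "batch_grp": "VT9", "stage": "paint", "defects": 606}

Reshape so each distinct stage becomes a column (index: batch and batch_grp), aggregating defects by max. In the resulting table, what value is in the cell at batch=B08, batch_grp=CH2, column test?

Rows with batch=B08, batch_grp=CH2 and stage=test: defects values are 716, 2, 798.
max(716, 2, 798) = 798.

798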